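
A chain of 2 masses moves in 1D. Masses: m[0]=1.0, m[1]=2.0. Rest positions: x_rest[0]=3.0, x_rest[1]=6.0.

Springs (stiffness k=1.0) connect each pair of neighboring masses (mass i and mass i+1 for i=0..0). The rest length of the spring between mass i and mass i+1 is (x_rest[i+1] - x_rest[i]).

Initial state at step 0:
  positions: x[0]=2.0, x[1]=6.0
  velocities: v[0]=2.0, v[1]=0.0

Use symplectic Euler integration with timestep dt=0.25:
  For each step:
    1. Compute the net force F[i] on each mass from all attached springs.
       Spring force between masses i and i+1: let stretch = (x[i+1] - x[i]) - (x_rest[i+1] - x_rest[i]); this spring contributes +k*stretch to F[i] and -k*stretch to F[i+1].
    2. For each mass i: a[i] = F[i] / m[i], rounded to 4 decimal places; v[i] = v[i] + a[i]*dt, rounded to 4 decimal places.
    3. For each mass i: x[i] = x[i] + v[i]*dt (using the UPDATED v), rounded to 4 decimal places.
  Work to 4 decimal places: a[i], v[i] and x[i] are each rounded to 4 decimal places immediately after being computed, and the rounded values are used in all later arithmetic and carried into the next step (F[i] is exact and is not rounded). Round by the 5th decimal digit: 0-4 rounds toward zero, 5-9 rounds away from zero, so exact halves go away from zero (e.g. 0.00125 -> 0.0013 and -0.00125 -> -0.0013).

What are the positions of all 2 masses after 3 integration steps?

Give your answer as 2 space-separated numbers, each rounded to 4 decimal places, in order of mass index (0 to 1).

Answer: 3.7242 5.8880

Derivation:
Step 0: x=[2.0000 6.0000] v=[2.0000 0.0000]
Step 1: x=[2.5625 5.9688] v=[2.2500 -0.1250]
Step 2: x=[3.1504 5.9249] v=[2.3516 -0.1758]
Step 3: x=[3.7242 5.8880] v=[2.2952 -0.1476]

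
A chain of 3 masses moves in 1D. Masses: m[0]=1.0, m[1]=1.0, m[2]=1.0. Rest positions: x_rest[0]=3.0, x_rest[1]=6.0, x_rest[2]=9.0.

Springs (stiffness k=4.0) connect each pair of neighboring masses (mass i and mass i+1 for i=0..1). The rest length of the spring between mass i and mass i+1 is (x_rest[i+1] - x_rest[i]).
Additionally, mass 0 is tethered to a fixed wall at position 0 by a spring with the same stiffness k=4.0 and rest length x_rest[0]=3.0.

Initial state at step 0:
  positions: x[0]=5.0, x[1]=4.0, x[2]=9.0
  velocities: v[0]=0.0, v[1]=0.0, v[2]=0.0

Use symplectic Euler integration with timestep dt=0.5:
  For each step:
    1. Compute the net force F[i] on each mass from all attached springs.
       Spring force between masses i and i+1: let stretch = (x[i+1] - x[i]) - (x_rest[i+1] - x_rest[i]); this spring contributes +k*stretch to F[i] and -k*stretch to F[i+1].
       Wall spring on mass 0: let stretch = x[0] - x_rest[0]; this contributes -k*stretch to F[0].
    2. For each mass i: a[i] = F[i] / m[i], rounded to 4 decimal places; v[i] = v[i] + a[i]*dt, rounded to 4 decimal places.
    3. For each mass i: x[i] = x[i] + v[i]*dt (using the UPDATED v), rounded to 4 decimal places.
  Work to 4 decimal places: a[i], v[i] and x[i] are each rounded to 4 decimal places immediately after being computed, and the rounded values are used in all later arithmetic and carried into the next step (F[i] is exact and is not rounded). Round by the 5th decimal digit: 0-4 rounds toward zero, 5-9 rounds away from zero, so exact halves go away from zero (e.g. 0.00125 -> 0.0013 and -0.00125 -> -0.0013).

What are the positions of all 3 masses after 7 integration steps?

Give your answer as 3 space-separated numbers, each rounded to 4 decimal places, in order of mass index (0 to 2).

Step 0: x=[5.0000 4.0000 9.0000] v=[0.0000 0.0000 0.0000]
Step 1: x=[-1.0000 10.0000 7.0000] v=[-12.0000 12.0000 -4.0000]
Step 2: x=[5.0000 2.0000 11.0000] v=[12.0000 -16.0000 8.0000]
Step 3: x=[3.0000 6.0000 9.0000] v=[-4.0000 8.0000 -4.0000]
Step 4: x=[1.0000 10.0000 7.0000] v=[-4.0000 8.0000 -4.0000]
Step 5: x=[7.0000 2.0000 11.0000] v=[12.0000 -16.0000 8.0000]
Step 6: x=[1.0000 8.0000 9.0000] v=[-12.0000 12.0000 -4.0000]
Step 7: x=[1.0000 8.0000 9.0000] v=[0.0000 0.0000 0.0000]

Answer: 1.0000 8.0000 9.0000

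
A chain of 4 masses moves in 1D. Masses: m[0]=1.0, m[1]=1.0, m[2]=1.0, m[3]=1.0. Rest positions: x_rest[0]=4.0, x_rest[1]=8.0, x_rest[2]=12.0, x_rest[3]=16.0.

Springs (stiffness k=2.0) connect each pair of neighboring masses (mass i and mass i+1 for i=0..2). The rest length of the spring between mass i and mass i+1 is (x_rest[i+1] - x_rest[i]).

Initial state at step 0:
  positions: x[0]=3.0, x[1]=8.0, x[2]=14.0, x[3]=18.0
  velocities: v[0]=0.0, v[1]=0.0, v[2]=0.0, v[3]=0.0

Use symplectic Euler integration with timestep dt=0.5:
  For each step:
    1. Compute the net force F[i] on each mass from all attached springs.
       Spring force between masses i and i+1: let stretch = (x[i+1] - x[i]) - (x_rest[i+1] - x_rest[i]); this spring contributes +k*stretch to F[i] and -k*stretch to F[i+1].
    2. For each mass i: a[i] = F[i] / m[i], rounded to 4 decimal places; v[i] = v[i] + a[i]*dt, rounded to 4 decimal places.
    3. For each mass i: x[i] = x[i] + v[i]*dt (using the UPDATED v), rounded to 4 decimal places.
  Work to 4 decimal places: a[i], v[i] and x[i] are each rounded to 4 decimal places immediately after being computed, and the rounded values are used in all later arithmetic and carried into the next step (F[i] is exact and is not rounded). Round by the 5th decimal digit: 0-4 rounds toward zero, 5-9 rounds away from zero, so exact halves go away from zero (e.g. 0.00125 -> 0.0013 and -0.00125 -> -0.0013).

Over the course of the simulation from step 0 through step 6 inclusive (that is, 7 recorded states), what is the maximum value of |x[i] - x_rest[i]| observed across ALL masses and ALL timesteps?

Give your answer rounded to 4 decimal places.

Step 0: x=[3.0000 8.0000 14.0000 18.0000] v=[0.0000 0.0000 0.0000 0.0000]
Step 1: x=[3.5000 8.5000 13.0000 18.0000] v=[1.0000 1.0000 -2.0000 0.0000]
Step 2: x=[4.5000 8.7500 12.2500 17.5000] v=[2.0000 0.5000 -1.5000 -1.0000]
Step 3: x=[5.6250 8.6250 12.3750 16.3750] v=[2.2500 -0.2500 0.2500 -2.2500]
Step 4: x=[6.2500 8.8750 12.6250 15.2500] v=[1.2500 0.5000 0.5000 -2.2500]
Step 5: x=[6.1875 9.6875 12.3125 14.8125] v=[-0.1250 1.6250 -0.6250 -0.8750]
Step 6: x=[5.8750 10.0625 11.9375 15.1250] v=[-0.6250 0.7500 -0.7500 0.6250]
Max displacement = 2.2500

Answer: 2.2500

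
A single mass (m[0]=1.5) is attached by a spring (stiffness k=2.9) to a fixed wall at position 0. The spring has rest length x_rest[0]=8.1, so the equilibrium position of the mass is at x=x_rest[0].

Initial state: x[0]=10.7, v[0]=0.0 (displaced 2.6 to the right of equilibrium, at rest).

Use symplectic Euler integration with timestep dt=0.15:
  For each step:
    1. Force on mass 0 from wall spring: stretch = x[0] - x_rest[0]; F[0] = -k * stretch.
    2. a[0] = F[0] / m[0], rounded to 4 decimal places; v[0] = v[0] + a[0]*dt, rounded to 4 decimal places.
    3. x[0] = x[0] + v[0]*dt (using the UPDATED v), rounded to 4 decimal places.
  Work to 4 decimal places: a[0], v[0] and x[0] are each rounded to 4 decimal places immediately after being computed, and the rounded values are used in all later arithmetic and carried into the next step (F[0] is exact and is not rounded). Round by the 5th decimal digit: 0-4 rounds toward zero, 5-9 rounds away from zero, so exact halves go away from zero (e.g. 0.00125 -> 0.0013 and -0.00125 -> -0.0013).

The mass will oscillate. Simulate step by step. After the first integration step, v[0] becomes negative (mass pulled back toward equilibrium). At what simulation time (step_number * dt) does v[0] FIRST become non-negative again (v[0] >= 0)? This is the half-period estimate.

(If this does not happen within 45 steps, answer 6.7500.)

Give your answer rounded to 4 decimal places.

Step 0: x=[10.7000] v=[0.0000]
Step 1: x=[10.5869] v=[-0.7540]
Step 2: x=[10.3656] v=[-1.4752]
Step 3: x=[10.0458] v=[-2.1322]
Step 4: x=[9.6413] v=[-2.6965]
Step 5: x=[9.1698] v=[-3.1435]
Step 6: x=[8.6517] v=[-3.4537]
Step 7: x=[8.1096] v=[-3.6137]
Step 8: x=[7.5671] v=[-3.6165]
Step 9: x=[7.0478] v=[-3.4620]
Step 10: x=[6.5743] v=[-3.1569]
Step 11: x=[6.1671] v=[-2.7144]
Step 12: x=[5.8440] v=[-2.1539]
Step 13: x=[5.6190] v=[-1.4997]
Step 14: x=[5.5020] v=[-0.7802]
Step 15: x=[5.4980] v=[-0.0268]
Step 16: x=[5.6072] v=[0.7278]
First v>=0 after going negative at step 16, time=2.4000

Answer: 2.4000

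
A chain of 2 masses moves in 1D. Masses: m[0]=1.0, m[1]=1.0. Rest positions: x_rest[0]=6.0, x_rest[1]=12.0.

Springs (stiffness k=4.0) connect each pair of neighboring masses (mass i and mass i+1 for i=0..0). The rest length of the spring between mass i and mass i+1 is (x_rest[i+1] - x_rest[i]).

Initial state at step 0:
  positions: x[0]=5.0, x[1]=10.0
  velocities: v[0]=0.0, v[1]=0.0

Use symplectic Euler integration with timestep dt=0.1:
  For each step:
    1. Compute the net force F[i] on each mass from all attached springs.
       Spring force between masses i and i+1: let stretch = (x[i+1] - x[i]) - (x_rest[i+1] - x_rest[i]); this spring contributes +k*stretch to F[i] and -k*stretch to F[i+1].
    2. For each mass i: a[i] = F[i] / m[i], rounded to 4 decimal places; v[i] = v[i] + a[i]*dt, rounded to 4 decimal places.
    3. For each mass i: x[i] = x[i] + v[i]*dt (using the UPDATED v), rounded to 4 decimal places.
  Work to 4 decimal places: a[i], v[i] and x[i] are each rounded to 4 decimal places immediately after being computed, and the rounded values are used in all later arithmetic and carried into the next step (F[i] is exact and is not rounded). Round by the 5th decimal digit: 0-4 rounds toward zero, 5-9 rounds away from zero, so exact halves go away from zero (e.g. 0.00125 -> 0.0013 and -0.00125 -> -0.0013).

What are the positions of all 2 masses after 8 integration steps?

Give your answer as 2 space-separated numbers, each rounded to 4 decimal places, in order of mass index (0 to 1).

Answer: 4.1234 10.8766

Derivation:
Step 0: x=[5.0000 10.0000] v=[0.0000 0.0000]
Step 1: x=[4.9600 10.0400] v=[-0.4000 0.4000]
Step 2: x=[4.8832 10.1168] v=[-0.7680 0.7680]
Step 3: x=[4.7757 10.2243] v=[-1.0746 1.0746]
Step 4: x=[4.6462 10.3538] v=[-1.2952 1.2952]
Step 5: x=[4.5050 10.4950] v=[-1.4122 1.4122]
Step 6: x=[4.3634 10.6366] v=[-1.4162 1.4162]
Step 7: x=[4.2327 10.7673] v=[-1.3069 1.3069]
Step 8: x=[4.1234 10.8766] v=[-1.0931 1.0931]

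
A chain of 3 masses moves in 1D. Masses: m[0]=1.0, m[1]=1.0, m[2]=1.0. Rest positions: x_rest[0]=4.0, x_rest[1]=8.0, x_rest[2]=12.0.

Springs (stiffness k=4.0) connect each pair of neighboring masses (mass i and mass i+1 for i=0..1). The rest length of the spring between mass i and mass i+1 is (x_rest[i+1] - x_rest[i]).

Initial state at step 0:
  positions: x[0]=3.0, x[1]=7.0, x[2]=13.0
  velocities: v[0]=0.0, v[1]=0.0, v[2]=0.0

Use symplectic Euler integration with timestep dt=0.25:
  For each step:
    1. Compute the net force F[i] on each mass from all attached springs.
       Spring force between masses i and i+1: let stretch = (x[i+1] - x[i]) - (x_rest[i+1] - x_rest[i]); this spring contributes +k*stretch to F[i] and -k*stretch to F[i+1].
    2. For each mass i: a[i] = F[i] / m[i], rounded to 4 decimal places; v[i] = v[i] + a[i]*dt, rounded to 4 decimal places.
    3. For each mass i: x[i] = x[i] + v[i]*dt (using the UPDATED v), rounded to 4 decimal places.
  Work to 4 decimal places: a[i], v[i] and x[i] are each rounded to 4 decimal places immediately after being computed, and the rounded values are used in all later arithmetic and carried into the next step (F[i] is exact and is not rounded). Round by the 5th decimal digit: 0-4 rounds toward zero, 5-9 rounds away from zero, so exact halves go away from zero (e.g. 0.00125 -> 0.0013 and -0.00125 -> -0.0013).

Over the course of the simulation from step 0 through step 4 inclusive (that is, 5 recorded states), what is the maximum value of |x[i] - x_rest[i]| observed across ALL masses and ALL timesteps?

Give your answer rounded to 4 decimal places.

Step 0: x=[3.0000 7.0000 13.0000] v=[0.0000 0.0000 0.0000]
Step 1: x=[3.0000 7.5000 12.5000] v=[0.0000 2.0000 -2.0000]
Step 2: x=[3.1250 8.1250 11.7500] v=[0.5000 2.5000 -3.0000]
Step 3: x=[3.5000 8.4063 11.0938] v=[1.5000 1.1250 -2.6250]
Step 4: x=[4.1016 8.1329 10.7657] v=[2.4063 -1.0938 -1.3125]
Max displacement = 1.2343

Answer: 1.2343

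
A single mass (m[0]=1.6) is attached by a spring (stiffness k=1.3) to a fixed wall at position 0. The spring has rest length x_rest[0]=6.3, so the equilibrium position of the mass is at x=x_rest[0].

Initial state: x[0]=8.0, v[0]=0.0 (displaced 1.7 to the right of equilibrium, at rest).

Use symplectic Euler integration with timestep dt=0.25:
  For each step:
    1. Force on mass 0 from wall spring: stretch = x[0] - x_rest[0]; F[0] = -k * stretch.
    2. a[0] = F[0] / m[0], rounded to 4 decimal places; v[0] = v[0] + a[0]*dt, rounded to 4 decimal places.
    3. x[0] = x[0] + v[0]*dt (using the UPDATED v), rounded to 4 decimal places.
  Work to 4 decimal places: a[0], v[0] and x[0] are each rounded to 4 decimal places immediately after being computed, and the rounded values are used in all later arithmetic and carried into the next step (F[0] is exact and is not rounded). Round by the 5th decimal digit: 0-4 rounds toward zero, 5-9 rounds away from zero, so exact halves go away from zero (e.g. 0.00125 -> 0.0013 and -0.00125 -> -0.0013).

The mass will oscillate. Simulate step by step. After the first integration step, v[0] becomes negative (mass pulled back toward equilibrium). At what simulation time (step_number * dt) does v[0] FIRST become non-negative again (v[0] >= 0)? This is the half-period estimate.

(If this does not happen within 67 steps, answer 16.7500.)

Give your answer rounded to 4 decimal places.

Answer: 3.5000

Derivation:
Step 0: x=[8.0000] v=[0.0000]
Step 1: x=[7.9137] v=[-0.3453]
Step 2: x=[7.7454] v=[-0.6731]
Step 3: x=[7.5037] v=[-0.9667]
Step 4: x=[7.2009] v=[-1.2112]
Step 5: x=[6.8524] v=[-1.3942]
Step 6: x=[6.4758] v=[-1.5064]
Step 7: x=[6.0903] v=[-1.5421]
Step 8: x=[5.7154] v=[-1.4995]
Step 9: x=[5.3702] v=[-1.3808]
Step 10: x=[5.0722] v=[-1.1919]
Step 11: x=[4.8366] v=[-0.9425]
Step 12: x=[4.6753] v=[-0.6453]
Step 13: x=[4.5965] v=[-0.3153]
Step 14: x=[4.6042] v=[0.0307]
First v>=0 after going negative at step 14, time=3.5000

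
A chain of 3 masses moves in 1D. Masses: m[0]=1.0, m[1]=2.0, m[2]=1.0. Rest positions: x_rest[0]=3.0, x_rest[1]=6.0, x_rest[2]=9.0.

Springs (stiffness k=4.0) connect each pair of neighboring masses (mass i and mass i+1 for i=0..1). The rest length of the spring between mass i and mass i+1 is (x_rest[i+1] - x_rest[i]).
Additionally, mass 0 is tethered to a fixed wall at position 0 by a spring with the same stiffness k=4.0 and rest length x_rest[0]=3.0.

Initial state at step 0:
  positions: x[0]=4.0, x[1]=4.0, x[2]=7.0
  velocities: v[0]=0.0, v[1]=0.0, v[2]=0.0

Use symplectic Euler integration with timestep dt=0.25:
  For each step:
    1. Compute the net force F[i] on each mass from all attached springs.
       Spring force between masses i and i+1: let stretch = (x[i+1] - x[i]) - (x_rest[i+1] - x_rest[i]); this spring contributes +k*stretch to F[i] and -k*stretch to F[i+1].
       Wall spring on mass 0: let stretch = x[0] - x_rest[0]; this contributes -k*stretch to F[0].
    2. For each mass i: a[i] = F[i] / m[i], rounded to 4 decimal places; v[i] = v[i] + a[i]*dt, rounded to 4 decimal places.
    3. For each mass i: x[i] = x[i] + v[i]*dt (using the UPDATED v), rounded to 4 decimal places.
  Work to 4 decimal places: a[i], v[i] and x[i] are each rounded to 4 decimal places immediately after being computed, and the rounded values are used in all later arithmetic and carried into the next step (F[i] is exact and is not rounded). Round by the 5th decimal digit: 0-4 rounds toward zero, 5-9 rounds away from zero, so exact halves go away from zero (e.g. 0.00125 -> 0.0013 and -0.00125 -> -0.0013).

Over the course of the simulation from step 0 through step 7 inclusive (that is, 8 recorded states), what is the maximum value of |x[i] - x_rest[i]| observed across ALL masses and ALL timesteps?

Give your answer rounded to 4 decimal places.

Step 0: x=[4.0000 4.0000 7.0000] v=[0.0000 0.0000 0.0000]
Step 1: x=[3.0000 4.3750 7.0000] v=[-4.0000 1.5000 0.0000]
Step 2: x=[1.5938 4.9063 7.0938] v=[-5.6250 2.1250 0.3750]
Step 3: x=[0.6172 5.2969 7.3907] v=[-3.9063 1.5625 1.1875]
Step 4: x=[0.6563 5.3643 7.9141] v=[0.1562 0.2696 2.0937]
Step 5: x=[1.7083 5.1619 8.5501] v=[4.2079 -0.8095 2.5439]
Step 6: x=[3.1966 4.9514 9.0890] v=[5.9532 -0.8422 2.1557]
Step 7: x=[4.3245 5.0387 9.3435] v=[4.5114 0.3492 1.0181]
Max displacement = 2.3828

Answer: 2.3828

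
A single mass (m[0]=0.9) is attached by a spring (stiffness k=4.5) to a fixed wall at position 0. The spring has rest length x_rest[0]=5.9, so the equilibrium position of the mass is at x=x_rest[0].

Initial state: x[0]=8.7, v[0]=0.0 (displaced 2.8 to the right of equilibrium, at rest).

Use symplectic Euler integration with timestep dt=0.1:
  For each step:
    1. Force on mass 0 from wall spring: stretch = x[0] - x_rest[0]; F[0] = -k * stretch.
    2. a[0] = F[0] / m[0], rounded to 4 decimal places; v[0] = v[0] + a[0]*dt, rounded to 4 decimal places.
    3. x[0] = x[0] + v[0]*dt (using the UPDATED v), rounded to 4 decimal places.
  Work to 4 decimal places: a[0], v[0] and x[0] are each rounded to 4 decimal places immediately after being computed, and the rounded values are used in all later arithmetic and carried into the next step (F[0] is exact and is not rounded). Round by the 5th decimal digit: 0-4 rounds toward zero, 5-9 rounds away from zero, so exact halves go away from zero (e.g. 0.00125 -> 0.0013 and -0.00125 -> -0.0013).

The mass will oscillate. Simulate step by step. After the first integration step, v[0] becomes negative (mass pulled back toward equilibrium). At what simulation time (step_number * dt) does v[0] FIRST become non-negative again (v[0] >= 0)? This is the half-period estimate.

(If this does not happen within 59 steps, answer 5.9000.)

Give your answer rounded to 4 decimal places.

Answer: 1.5000

Derivation:
Step 0: x=[8.7000] v=[0.0000]
Step 1: x=[8.5600] v=[-1.4000]
Step 2: x=[8.2870] v=[-2.7300]
Step 3: x=[7.8947] v=[-3.9235]
Step 4: x=[7.4026] v=[-4.9209]
Step 5: x=[6.8354] v=[-5.6722]
Step 6: x=[6.2214] v=[-6.1399]
Step 7: x=[5.5913] v=[-6.3006]
Step 8: x=[4.9767] v=[-6.1463]
Step 9: x=[4.4082] v=[-5.6847]
Step 10: x=[3.9143] v=[-4.9388]
Step 11: x=[3.5197] v=[-3.9460]
Step 12: x=[3.2441] v=[-2.7559]
Step 13: x=[3.1013] v=[-1.4280]
Step 14: x=[3.0984] v=[-0.0287]
Step 15: x=[3.2356] v=[1.3721]
First v>=0 after going negative at step 15, time=1.5000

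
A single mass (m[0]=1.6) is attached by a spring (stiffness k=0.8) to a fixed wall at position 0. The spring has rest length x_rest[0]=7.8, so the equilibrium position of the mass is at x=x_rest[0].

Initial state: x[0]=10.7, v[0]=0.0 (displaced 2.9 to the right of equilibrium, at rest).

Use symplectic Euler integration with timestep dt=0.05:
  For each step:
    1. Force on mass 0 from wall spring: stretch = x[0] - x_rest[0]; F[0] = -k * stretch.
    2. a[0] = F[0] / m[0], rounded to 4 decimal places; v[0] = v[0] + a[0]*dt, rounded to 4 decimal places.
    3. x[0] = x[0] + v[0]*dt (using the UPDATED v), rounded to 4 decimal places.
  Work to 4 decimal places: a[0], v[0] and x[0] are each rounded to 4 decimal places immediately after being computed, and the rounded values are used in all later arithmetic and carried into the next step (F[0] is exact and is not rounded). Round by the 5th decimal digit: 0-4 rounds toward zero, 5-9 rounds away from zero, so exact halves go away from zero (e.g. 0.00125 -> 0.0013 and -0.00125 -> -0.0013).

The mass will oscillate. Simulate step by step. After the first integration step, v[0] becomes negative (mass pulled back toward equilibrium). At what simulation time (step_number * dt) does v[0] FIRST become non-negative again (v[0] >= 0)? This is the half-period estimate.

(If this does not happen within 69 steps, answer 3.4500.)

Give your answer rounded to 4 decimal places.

Answer: 3.4500

Derivation:
Step 0: x=[10.7000] v=[0.0000]
Step 1: x=[10.6964] v=[-0.0725]
Step 2: x=[10.6892] v=[-0.1449]
Step 3: x=[10.6783] v=[-0.2171]
Step 4: x=[10.6638] v=[-0.2891]
Step 5: x=[10.6458] v=[-0.3607]
Step 6: x=[10.6242] v=[-0.4318]
Step 7: x=[10.5991] v=[-0.5024]
Step 8: x=[10.5705] v=[-0.5724]
Step 9: x=[10.5384] v=[-0.6417]
Step 10: x=[10.5029] v=[-0.7102]
Step 11: x=[10.4640] v=[-0.7778]
Step 12: x=[10.4218] v=[-0.8444]
Step 13: x=[10.3763] v=[-0.9099]
Step 14: x=[10.3276] v=[-0.9743]
Step 15: x=[10.2757] v=[-1.0375]
Step 16: x=[10.2207] v=[-1.0994]
Step 17: x=[10.1627] v=[-1.1599]
Step 18: x=[10.1018] v=[-1.2190]
Step 19: x=[10.0380] v=[-1.2765]
Step 20: x=[9.9714] v=[-1.3325]
Step 21: x=[9.9021] v=[-1.3868]
Step 22: x=[9.8301] v=[-1.4394]
Step 23: x=[9.7556] v=[-1.4902]
Step 24: x=[9.6786] v=[-1.5391]
Step 25: x=[9.5993] v=[-1.5861]
Step 26: x=[9.5177] v=[-1.6311]
Step 27: x=[9.4340] v=[-1.6740]
Step 28: x=[9.3483] v=[-1.7149]
Step 29: x=[9.2606] v=[-1.7536]
Step 30: x=[9.1711] v=[-1.7901]
Step 31: x=[9.0799] v=[-1.8244]
Step 32: x=[8.9871] v=[-1.8564]
Step 33: x=[8.8928] v=[-1.8861]
Step 34: x=[8.7971] v=[-1.9134]
Step 35: x=[8.7002] v=[-1.9383]
Step 36: x=[8.6022] v=[-1.9608]
Step 37: x=[8.5032] v=[-1.9809]
Step 38: x=[8.4033] v=[-1.9985]
Step 39: x=[8.3026] v=[-2.0136]
Step 40: x=[8.2013] v=[-2.0262]
Step 41: x=[8.0995] v=[-2.0362]
Step 42: x=[7.9973] v=[-2.0437]
Step 43: x=[7.8949] v=[-2.0486]
Step 44: x=[7.7924] v=[-2.0510]
Step 45: x=[7.6899] v=[-2.0508]
Step 46: x=[7.5875] v=[-2.0480]
Step 47: x=[7.4854] v=[-2.0427]
Step 48: x=[7.3837] v=[-2.0348]
Step 49: x=[7.2825] v=[-2.0244]
Step 50: x=[7.1819] v=[-2.0115]
Step 51: x=[7.0821] v=[-1.9960]
Step 52: x=[6.9832] v=[-1.9781]
Step 53: x=[6.8853] v=[-1.9577]
Step 54: x=[6.7886] v=[-1.9348]
Step 55: x=[6.6931] v=[-1.9095]
Step 56: x=[6.5990] v=[-1.8818]
Step 57: x=[6.5064] v=[-1.8518]
Step 58: x=[6.4154] v=[-1.8195]
Step 59: x=[6.3262] v=[-1.7849]
Step 60: x=[6.2388] v=[-1.7481]
Step 61: x=[6.1533] v=[-1.7091]
Step 62: x=[6.0699] v=[-1.6679]
Step 63: x=[5.9887] v=[-1.6246]
Step 64: x=[5.9097] v=[-1.5793]
Step 65: x=[5.8331] v=[-1.5320]
Step 66: x=[5.7590] v=[-1.4828]
Step 67: x=[5.6874] v=[-1.4318]
Step 68: x=[5.6185] v=[-1.3790]
Step 69: x=[5.5523] v=[-1.3245]
v[0] did not become non-negative within 69 steps; using fallback time=3.4500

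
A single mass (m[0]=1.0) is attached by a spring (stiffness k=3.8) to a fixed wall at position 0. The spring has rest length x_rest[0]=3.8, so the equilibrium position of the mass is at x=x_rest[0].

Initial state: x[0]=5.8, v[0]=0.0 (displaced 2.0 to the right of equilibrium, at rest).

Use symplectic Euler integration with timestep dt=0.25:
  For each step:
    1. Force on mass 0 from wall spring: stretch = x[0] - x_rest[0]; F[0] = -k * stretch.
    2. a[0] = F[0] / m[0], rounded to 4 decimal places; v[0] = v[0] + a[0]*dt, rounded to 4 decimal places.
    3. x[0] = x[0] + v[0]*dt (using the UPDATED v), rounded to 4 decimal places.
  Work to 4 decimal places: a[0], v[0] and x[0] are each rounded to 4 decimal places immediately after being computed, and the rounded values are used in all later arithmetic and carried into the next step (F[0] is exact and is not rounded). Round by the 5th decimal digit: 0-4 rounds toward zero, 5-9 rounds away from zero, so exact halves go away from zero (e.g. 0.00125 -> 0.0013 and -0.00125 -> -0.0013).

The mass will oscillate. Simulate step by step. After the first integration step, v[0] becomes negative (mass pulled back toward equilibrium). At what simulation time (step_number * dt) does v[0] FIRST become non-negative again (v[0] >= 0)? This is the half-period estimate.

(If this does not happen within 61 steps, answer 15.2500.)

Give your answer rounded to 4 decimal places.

Answer: 1.7500

Derivation:
Step 0: x=[5.8000] v=[0.0000]
Step 1: x=[5.3250] v=[-1.9000]
Step 2: x=[4.4878] v=[-3.3488]
Step 3: x=[3.4873] v=[-4.0022]
Step 4: x=[2.5610] v=[-3.7051]
Step 5: x=[1.9290] v=[-2.5281]
Step 6: x=[1.7413] v=[-0.7507]
Step 7: x=[2.0426] v=[1.2051]
First v>=0 after going negative at step 7, time=1.7500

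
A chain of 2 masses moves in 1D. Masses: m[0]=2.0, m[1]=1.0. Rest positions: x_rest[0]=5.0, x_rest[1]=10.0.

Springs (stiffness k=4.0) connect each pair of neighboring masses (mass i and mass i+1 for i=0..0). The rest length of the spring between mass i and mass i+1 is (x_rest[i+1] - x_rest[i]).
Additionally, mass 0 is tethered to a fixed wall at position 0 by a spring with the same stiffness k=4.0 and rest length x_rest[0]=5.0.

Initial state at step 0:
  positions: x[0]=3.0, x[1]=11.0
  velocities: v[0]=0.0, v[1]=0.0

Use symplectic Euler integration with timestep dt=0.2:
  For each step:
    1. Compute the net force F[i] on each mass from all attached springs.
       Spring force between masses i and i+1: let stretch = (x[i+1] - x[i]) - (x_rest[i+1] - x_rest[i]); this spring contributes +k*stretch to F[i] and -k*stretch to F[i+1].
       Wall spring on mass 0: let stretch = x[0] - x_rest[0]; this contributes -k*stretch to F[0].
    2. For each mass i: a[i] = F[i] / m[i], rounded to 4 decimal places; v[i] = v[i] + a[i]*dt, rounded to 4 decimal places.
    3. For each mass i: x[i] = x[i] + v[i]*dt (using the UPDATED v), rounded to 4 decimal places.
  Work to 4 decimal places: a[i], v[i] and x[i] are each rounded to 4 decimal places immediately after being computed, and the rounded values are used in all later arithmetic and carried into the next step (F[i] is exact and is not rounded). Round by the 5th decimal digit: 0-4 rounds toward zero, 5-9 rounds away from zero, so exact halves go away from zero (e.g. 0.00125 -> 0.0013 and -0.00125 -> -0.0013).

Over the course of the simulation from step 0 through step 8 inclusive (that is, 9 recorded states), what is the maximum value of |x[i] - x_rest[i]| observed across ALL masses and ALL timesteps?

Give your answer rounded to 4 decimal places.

Answer: 2.2686

Derivation:
Step 0: x=[3.0000 11.0000] v=[0.0000 0.0000]
Step 1: x=[3.4000 10.5200] v=[2.0000 -2.4000]
Step 2: x=[4.0976 9.7008] v=[3.4880 -4.0960]
Step 3: x=[4.9156 8.7851] v=[4.0902 -4.5786]
Step 4: x=[5.6500 8.0503] v=[3.6718 -3.6742]
Step 5: x=[6.1244 7.7314] v=[2.3719 -1.5944]
Step 6: x=[6.2374 7.9554] v=[0.5649 1.1200]
Step 7: x=[5.9888 8.7045] v=[-1.2429 3.7456]
Step 8: x=[5.4784 9.8191] v=[-2.5521 5.5730]
Max displacement = 2.2686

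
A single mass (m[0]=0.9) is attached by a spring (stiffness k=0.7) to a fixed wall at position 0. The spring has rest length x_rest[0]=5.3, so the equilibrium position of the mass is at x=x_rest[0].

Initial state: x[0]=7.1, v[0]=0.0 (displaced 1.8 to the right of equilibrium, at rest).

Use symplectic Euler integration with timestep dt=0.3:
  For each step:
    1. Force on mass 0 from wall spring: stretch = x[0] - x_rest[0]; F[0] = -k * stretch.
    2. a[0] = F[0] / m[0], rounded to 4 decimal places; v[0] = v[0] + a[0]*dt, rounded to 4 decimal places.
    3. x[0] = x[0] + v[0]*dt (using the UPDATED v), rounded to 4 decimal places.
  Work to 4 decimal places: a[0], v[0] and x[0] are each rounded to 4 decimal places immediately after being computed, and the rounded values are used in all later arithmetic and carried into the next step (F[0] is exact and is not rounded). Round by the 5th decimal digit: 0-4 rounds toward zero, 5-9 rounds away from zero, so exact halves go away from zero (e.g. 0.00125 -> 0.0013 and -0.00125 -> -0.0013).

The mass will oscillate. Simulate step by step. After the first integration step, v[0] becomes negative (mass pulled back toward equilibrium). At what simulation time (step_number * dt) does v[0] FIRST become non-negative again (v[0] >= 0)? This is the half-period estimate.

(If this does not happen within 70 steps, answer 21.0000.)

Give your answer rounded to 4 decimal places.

Answer: 3.6000

Derivation:
Step 0: x=[7.1000] v=[0.0000]
Step 1: x=[6.9740] v=[-0.4200]
Step 2: x=[6.7308] v=[-0.8106]
Step 3: x=[6.3875] v=[-1.1444]
Step 4: x=[5.9681] v=[-1.3981]
Step 5: x=[5.5019] v=[-1.5540]
Step 6: x=[5.0216] v=[-1.6011]
Step 7: x=[4.5607] v=[-1.5362]
Step 8: x=[4.1516] v=[-1.3637]
Step 9: x=[3.8229] v=[-1.0957]
Step 10: x=[3.5976] v=[-0.7510]
Step 11: x=[3.4915] v=[-0.3538]
Step 12: x=[3.5120] v=[0.0682]
First v>=0 after going negative at step 12, time=3.6000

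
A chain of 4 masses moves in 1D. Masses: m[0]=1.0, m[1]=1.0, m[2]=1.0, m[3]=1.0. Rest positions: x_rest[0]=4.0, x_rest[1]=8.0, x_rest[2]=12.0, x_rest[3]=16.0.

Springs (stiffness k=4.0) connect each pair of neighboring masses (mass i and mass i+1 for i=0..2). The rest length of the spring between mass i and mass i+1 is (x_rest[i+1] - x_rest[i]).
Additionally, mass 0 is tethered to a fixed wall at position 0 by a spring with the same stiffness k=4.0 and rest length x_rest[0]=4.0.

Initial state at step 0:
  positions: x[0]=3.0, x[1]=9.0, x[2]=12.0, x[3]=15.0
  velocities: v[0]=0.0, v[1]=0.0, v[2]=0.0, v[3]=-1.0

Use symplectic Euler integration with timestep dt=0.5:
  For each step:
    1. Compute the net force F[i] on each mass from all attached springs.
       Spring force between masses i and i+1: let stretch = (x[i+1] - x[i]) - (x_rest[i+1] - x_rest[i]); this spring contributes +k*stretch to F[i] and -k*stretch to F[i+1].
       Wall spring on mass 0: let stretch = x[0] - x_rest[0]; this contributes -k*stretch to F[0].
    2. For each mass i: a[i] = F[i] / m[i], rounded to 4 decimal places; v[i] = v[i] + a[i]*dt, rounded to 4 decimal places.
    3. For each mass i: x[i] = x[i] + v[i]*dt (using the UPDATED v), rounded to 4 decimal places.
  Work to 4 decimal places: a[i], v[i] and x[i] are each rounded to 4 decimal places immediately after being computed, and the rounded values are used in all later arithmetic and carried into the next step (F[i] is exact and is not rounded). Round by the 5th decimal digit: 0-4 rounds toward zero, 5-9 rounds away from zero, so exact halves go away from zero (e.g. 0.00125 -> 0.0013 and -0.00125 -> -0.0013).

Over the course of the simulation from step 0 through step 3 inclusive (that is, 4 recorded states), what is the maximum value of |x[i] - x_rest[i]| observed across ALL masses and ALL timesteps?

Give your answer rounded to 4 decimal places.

Answer: 2.5000

Derivation:
Step 0: x=[3.0000 9.0000 12.0000 15.0000] v=[0.0000 0.0000 0.0000 -1.0000]
Step 1: x=[6.0000 6.0000 12.0000 15.5000] v=[6.0000 -6.0000 0.0000 1.0000]
Step 2: x=[3.0000 9.0000 9.5000 16.5000] v=[-6.0000 6.0000 -5.0000 2.0000]
Step 3: x=[3.0000 6.5000 13.5000 14.5000] v=[0.0000 -5.0000 8.0000 -4.0000]
Max displacement = 2.5000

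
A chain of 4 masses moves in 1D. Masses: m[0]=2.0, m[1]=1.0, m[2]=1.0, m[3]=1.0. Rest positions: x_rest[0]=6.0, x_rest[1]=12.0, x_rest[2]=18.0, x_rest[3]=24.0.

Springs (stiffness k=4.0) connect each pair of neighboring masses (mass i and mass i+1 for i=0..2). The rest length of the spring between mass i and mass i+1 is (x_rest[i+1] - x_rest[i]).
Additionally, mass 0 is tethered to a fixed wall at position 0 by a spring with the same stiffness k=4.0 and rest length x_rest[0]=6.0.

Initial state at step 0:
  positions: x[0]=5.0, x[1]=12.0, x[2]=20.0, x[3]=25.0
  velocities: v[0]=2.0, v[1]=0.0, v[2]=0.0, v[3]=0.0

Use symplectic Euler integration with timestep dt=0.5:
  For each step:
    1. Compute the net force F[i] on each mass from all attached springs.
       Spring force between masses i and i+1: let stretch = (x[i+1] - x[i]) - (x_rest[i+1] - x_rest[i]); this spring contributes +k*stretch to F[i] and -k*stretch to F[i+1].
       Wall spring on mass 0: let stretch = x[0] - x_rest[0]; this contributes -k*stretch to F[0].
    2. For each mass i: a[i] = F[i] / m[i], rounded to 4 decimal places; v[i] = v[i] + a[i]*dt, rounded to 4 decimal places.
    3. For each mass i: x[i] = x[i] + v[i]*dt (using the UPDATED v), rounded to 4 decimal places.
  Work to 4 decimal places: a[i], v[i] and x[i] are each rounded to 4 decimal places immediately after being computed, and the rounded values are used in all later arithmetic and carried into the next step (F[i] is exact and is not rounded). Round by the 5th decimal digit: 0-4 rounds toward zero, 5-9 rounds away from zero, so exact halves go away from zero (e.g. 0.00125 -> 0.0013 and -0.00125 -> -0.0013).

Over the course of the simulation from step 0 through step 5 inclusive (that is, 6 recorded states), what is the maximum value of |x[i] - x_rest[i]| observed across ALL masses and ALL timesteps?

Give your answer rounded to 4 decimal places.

Answer: 2.5000

Derivation:
Step 0: x=[5.0000 12.0000 20.0000 25.0000] v=[2.0000 0.0000 0.0000 0.0000]
Step 1: x=[7.0000 13.0000 17.0000 26.0000] v=[4.0000 2.0000 -6.0000 2.0000]
Step 2: x=[8.5000 12.0000 19.0000 24.0000] v=[3.0000 -2.0000 4.0000 -4.0000]
Step 3: x=[7.5000 14.5000 19.0000 23.0000] v=[-2.0000 5.0000 0.0000 -2.0000]
Step 4: x=[6.2500 14.5000 18.5000 24.0000] v=[-2.5000 0.0000 -1.0000 2.0000]
Step 5: x=[6.0000 10.2500 19.5000 25.5000] v=[-0.5000 -8.5000 2.0000 3.0000]
Max displacement = 2.5000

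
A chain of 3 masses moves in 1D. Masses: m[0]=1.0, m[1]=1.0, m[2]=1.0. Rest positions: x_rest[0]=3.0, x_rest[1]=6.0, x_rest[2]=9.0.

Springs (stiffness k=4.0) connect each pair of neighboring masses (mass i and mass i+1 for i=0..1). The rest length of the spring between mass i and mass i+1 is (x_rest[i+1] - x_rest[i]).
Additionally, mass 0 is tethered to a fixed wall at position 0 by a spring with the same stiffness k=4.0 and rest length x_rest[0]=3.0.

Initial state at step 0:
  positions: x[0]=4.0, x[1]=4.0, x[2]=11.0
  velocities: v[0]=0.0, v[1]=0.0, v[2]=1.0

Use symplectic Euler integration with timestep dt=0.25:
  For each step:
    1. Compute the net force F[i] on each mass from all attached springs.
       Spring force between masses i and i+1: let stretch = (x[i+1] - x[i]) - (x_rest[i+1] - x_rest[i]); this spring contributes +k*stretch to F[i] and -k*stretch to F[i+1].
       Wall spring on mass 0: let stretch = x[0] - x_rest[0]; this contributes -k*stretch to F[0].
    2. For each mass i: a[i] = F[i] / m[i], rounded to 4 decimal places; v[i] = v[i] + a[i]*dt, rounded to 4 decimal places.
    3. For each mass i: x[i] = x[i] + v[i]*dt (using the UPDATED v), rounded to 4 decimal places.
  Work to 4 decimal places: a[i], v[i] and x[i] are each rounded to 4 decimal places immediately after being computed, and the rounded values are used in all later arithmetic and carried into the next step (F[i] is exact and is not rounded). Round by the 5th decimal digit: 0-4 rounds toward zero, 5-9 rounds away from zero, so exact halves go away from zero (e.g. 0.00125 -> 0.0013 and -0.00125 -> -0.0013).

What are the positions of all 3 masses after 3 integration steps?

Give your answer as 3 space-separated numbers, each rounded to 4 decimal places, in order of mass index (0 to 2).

Answer: 1.8906 8.9219 8.4531

Derivation:
Step 0: x=[4.0000 4.0000 11.0000] v=[0.0000 0.0000 1.0000]
Step 1: x=[3.0000 5.7500 10.2500] v=[-4.0000 7.0000 -3.0000]
Step 2: x=[1.9375 7.9375 9.1250] v=[-4.2500 8.7500 -4.5000]
Step 3: x=[1.8906 8.9219 8.4531] v=[-0.1875 3.9375 -2.6875]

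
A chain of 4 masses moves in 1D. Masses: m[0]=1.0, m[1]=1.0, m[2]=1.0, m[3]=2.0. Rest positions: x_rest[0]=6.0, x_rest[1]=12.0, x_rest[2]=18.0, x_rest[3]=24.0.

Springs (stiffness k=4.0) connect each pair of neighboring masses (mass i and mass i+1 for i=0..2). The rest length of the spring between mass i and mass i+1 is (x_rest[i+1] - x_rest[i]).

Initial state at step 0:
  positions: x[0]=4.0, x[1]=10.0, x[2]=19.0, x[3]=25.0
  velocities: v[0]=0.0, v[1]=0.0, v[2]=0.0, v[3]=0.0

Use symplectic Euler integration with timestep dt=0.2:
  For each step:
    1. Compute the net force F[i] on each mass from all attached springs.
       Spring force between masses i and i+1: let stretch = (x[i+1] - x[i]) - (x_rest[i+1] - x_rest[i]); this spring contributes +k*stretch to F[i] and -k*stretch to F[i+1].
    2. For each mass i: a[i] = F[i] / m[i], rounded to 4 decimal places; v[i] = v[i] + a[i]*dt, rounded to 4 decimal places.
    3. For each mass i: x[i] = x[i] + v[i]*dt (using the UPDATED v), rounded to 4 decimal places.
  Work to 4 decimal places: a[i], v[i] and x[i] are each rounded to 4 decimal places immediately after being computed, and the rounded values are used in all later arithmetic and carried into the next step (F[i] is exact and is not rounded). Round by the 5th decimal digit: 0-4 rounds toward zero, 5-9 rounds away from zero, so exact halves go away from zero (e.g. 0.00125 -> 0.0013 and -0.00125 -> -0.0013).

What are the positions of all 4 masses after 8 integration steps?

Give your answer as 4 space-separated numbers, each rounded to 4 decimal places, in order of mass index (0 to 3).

Answer: 7.4388 11.5595 18.4346 22.7834

Derivation:
Step 0: x=[4.0000 10.0000 19.0000 25.0000] v=[0.0000 0.0000 0.0000 0.0000]
Step 1: x=[4.0000 10.4800 18.5200 25.0000] v=[0.0000 2.4000 -2.4000 0.0000]
Step 2: x=[4.0768 11.2096 17.7904 24.9616] v=[0.3840 3.6480 -3.6480 -0.1920]
Step 3: x=[4.3348 11.8509 17.1553 24.8295] v=[1.2902 3.2064 -3.1757 -0.6605]
Step 4: x=[4.8354 12.1383 16.8993 24.5635] v=[2.5031 1.4370 -1.2799 -1.3302]
Step 5: x=[5.5445 12.0190 17.1078 24.1643] v=[3.5454 -0.5965 1.0427 -1.9959]
Step 6: x=[6.3295 11.6780 17.6312 23.6806] v=[3.9250 -1.7051 2.6169 -2.4185]
Step 7: x=[7.0103 11.4337 18.1700 23.1929] v=[3.4038 -1.2213 2.6939 -2.4383]
Step 8: x=[7.4388 11.5595 18.4346 22.7834] v=[2.1425 0.6290 1.3232 -2.0475]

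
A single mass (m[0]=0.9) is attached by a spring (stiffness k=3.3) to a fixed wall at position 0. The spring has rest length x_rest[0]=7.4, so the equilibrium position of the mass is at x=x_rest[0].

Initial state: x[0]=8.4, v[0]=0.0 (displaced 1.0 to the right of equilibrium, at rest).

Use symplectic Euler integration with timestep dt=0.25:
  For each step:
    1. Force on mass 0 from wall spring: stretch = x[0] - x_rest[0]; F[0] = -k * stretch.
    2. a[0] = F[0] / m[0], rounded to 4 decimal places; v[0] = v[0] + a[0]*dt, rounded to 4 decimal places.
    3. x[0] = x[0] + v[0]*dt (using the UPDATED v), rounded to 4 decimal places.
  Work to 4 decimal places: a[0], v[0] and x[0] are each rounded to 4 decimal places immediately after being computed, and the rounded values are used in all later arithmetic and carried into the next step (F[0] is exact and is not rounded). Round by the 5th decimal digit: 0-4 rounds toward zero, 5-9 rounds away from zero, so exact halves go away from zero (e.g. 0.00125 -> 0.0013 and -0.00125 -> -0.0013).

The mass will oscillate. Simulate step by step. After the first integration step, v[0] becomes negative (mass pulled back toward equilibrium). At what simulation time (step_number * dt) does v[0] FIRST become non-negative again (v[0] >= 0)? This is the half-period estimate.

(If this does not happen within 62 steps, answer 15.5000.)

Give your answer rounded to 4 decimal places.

Answer: 1.7500

Derivation:
Step 0: x=[8.4000] v=[0.0000]
Step 1: x=[8.1708] v=[-0.9167]
Step 2: x=[7.7650] v=[-1.6233]
Step 3: x=[7.2755] v=[-1.9579]
Step 4: x=[6.8146] v=[-1.8438]
Step 5: x=[6.4878] v=[-1.3072]
Step 6: x=[6.3701] v=[-0.4710]
Step 7: x=[6.4884] v=[0.4731]
First v>=0 after going negative at step 7, time=1.7500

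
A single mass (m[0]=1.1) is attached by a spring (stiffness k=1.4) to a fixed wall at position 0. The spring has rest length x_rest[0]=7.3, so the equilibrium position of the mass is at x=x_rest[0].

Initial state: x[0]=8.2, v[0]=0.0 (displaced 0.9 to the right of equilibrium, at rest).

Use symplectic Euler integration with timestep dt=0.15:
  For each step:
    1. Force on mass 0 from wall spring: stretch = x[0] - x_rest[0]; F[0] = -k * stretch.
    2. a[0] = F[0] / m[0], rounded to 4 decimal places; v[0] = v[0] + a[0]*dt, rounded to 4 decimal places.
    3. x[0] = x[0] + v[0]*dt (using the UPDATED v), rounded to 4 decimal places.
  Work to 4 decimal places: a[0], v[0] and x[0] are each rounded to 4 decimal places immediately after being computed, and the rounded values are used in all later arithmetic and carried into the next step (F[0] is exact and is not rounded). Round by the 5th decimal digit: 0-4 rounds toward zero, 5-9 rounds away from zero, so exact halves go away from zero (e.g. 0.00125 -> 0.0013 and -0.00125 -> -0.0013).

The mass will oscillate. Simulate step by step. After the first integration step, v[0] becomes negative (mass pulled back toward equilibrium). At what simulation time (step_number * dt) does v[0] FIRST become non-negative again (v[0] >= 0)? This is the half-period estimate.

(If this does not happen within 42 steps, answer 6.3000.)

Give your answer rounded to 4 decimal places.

Answer: 2.8500

Derivation:
Step 0: x=[8.2000] v=[0.0000]
Step 1: x=[8.1742] v=[-0.1718]
Step 2: x=[8.1234] v=[-0.3387]
Step 3: x=[8.0490] v=[-0.4959]
Step 4: x=[7.9532] v=[-0.6389]
Step 5: x=[7.8387] v=[-0.7636]
Step 6: x=[7.7087] v=[-0.8664]
Step 7: x=[7.5670] v=[-0.9444]
Step 8: x=[7.4177] v=[-0.9954]
Step 9: x=[7.2650] v=[-1.0179]
Step 10: x=[7.1133] v=[-1.0112]
Step 11: x=[6.9670] v=[-0.9756]
Step 12: x=[6.8302] v=[-0.9120]
Step 13: x=[6.7069] v=[-0.8223]
Step 14: x=[6.6005] v=[-0.7091]
Step 15: x=[6.5142] v=[-0.5756]
Step 16: x=[6.4504] v=[-0.4256]
Step 17: x=[6.4109] v=[-0.2634]
Step 18: x=[6.3968] v=[-0.0937]
Step 19: x=[6.4086] v=[0.0787]
First v>=0 after going negative at step 19, time=2.8500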